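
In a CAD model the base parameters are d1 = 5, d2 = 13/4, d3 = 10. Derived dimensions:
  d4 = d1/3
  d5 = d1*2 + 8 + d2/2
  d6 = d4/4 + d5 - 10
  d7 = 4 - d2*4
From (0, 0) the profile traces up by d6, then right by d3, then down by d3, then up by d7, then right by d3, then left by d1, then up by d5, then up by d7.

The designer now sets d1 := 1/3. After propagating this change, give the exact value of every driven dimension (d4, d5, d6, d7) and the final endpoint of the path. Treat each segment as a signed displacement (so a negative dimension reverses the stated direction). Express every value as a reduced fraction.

Apply edit: d1 := 1/3
  d4 = d1/3 = 1/9
  d5 = d1*2 + 8 + d2/2 = 247/24
  d6 = d4/4 + d5 - 10 = 23/72
  d7 = 4 - d2*4 = -9
Walk from origin (0, 0):
  seg 1: up by d6 = 23/72 → (0, 23/72)
  seg 2: right by d3 = 10 → (10, 23/72)
  seg 3: down by d3 = 10 → (10, -697/72)
  seg 4: up by d7 = -9 → (10, -1345/72)
  seg 5: right by d3 = 10 → (20, -1345/72)
  seg 6: left by d1 = 1/3 → (59/3, -1345/72)
  seg 7: up by d5 = 247/24 → (59/3, -151/18)
  seg 8: up by d7 = -9 → (59/3, -313/18)

d4 = 1/9
d5 = 247/24
d6 = 23/72
d7 = -9
endpoint = (59/3, -313/18)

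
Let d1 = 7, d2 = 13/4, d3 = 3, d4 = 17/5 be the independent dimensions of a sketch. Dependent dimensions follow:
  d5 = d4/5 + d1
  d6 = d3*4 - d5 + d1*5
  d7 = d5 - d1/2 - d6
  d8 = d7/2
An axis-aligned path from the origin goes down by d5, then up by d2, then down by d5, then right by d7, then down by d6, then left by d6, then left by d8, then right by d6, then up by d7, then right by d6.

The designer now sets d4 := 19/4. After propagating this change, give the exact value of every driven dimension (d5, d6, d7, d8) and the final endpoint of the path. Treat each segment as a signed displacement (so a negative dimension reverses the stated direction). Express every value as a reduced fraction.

d5 = 159/20
d6 = 781/20
d7 = -173/5
d8 = -173/10
endpoint = (87/4, -863/10)

Apply edit: d4 := 19/4
  d5 = d4/5 + d1 = 159/20
  d6 = d3*4 - d5 + d1*5 = 781/20
  d7 = d5 - d1/2 - d6 = -173/5
  d8 = d7/2 = -173/10
Walk from origin (0, 0):
  seg 1: down by d5 = 159/20 → (0, -159/20)
  seg 2: up by d2 = 13/4 → (0, -47/10)
  seg 3: down by d5 = 159/20 → (0, -253/20)
  seg 4: right by d7 = -173/5 → (-173/5, -253/20)
  seg 5: down by d6 = 781/20 → (-173/5, -517/10)
  seg 6: left by d6 = 781/20 → (-1473/20, -517/10)
  seg 7: left by d8 = -173/10 → (-1127/20, -517/10)
  seg 8: right by d6 = 781/20 → (-173/10, -517/10)
  seg 9: up by d7 = -173/5 → (-173/10, -863/10)
  seg 10: right by d6 = 781/20 → (87/4, -863/10)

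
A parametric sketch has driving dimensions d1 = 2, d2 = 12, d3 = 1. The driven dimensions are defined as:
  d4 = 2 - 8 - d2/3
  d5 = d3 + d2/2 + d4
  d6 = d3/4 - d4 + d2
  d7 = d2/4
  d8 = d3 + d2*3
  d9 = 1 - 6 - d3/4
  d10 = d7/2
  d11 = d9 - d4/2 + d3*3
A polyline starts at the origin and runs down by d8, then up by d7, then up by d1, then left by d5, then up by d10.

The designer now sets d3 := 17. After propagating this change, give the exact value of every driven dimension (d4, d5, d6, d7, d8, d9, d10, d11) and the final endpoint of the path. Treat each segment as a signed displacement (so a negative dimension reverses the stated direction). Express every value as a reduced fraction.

d4 = -10
d5 = 13
d6 = 105/4
d7 = 3
d8 = 53
d9 = -37/4
d10 = 3/2
d11 = 187/4
endpoint = (-13, -93/2)

Apply edit: d3 := 17
  d4 = 2 - 8 - d2/3 = -10
  d5 = d3 + d2/2 + d4 = 13
  d6 = d3/4 - d4 + d2 = 105/4
  d7 = d2/4 = 3
  d8 = d3 + d2*3 = 53
  d9 = 1 - 6 - d3/4 = -37/4
  d10 = d7/2 = 3/2
  d11 = d9 - d4/2 + d3*3 = 187/4
Walk from origin (0, 0):
  seg 1: down by d8 = 53 → (0, -53)
  seg 2: up by d7 = 3 → (0, -50)
  seg 3: up by d1 = 2 → (0, -48)
  seg 4: left by d5 = 13 → (-13, -48)
  seg 5: up by d10 = 3/2 → (-13, -93/2)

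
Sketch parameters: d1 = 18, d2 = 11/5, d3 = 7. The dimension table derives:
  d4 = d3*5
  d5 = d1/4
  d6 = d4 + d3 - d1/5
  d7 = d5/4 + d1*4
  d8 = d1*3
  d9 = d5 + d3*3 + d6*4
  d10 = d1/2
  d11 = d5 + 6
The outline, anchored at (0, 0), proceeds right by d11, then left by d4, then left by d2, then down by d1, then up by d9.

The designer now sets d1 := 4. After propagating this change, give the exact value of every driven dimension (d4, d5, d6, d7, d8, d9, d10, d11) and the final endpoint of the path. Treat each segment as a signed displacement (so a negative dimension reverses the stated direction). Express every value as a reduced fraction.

Apply edit: d1 := 4
  d4 = d3*5 = 35
  d5 = d1/4 = 1
  d6 = d4 + d3 - d1/5 = 206/5
  d7 = d5/4 + d1*4 = 65/4
  d8 = d1*3 = 12
  d9 = d5 + d3*3 + d6*4 = 934/5
  d10 = d1/2 = 2
  d11 = d5 + 6 = 7
Walk from origin (0, 0):
  seg 1: right by d11 = 7 → (7, 0)
  seg 2: left by d4 = 35 → (-28, 0)
  seg 3: left by d2 = 11/5 → (-151/5, 0)
  seg 4: down by d1 = 4 → (-151/5, -4)
  seg 5: up by d9 = 934/5 → (-151/5, 914/5)

d4 = 35
d5 = 1
d6 = 206/5
d7 = 65/4
d8 = 12
d9 = 934/5
d10 = 2
d11 = 7
endpoint = (-151/5, 914/5)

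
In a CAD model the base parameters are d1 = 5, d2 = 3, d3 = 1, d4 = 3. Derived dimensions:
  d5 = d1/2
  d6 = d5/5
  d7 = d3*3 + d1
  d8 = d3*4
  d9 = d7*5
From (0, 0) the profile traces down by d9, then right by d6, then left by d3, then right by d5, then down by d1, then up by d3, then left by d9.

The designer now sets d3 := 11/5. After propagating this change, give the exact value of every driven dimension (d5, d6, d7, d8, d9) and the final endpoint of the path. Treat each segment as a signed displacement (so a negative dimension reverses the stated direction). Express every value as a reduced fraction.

d5 = 5/2
d6 = 1/2
d7 = 58/5
d8 = 44/5
d9 = 58
endpoint = (-286/5, -304/5)

Apply edit: d3 := 11/5
  d5 = d1/2 = 5/2
  d6 = d5/5 = 1/2
  d7 = d3*3 + d1 = 58/5
  d8 = d3*4 = 44/5
  d9 = d7*5 = 58
Walk from origin (0, 0):
  seg 1: down by d9 = 58 → (0, -58)
  seg 2: right by d6 = 1/2 → (1/2, -58)
  seg 3: left by d3 = 11/5 → (-17/10, -58)
  seg 4: right by d5 = 5/2 → (4/5, -58)
  seg 5: down by d1 = 5 → (4/5, -63)
  seg 6: up by d3 = 11/5 → (4/5, -304/5)
  seg 7: left by d9 = 58 → (-286/5, -304/5)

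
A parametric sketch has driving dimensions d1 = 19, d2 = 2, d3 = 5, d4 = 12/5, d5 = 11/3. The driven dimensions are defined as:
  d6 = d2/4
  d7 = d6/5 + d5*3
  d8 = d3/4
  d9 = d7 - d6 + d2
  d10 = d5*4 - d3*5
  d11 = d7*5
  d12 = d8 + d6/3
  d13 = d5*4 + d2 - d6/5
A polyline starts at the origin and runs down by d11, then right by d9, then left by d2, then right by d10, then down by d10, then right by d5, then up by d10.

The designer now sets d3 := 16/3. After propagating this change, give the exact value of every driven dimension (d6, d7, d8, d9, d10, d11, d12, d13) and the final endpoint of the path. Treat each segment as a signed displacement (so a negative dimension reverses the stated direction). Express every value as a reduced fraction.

Apply edit: d3 := 16/3
  d6 = d2/4 = 1/2
  d7 = d6/5 + d5*3 = 111/10
  d8 = d3/4 = 4/3
  d9 = d7 - d6 + d2 = 63/5
  d10 = d5*4 - d3*5 = -12
  d11 = d7*5 = 111/2
  d12 = d8 + d6/3 = 3/2
  d13 = d5*4 + d2 - d6/5 = 497/30
Walk from origin (0, 0):
  seg 1: down by d11 = 111/2 → (0, -111/2)
  seg 2: right by d9 = 63/5 → (63/5, -111/2)
  seg 3: left by d2 = 2 → (53/5, -111/2)
  seg 4: right by d10 = -12 → (-7/5, -111/2)
  seg 5: down by d10 = -12 → (-7/5, -87/2)
  seg 6: right by d5 = 11/3 → (34/15, -87/2)
  seg 7: up by d10 = -12 → (34/15, -111/2)

d6 = 1/2
d7 = 111/10
d8 = 4/3
d9 = 63/5
d10 = -12
d11 = 111/2
d12 = 3/2
d13 = 497/30
endpoint = (34/15, -111/2)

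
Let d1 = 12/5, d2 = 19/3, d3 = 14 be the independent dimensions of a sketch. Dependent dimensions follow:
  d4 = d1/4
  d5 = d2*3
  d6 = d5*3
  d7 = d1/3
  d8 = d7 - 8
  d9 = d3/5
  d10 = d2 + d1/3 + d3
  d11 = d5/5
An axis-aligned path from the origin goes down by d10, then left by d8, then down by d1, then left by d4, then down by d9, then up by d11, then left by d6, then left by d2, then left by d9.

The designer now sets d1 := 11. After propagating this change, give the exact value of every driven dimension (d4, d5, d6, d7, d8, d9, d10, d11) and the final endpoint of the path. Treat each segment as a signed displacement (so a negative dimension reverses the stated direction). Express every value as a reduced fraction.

Apply edit: d1 := 11
  d4 = d1/4 = 11/4
  d5 = d2*3 = 19
  d6 = d5*3 = 57
  d7 = d1/3 = 11/3
  d8 = d7 - 8 = -13/3
  d9 = d3/5 = 14/5
  d10 = d2 + d1/3 + d3 = 24
  d11 = d5/5 = 19/5
Walk from origin (0, 0):
  seg 1: down by d10 = 24 → (0, -24)
  seg 2: left by d8 = -13/3 → (13/3, -24)
  seg 3: down by d1 = 11 → (13/3, -35)
  seg 4: left by d4 = 11/4 → (19/12, -35)
  seg 5: down by d9 = 14/5 → (19/12, -189/5)
  seg 6: up by d11 = 19/5 → (19/12, -34)
  seg 7: left by d6 = 57 → (-665/12, -34)
  seg 8: left by d2 = 19/3 → (-247/4, -34)
  seg 9: left by d9 = 14/5 → (-1291/20, -34)

d4 = 11/4
d5 = 19
d6 = 57
d7 = 11/3
d8 = -13/3
d9 = 14/5
d10 = 24
d11 = 19/5
endpoint = (-1291/20, -34)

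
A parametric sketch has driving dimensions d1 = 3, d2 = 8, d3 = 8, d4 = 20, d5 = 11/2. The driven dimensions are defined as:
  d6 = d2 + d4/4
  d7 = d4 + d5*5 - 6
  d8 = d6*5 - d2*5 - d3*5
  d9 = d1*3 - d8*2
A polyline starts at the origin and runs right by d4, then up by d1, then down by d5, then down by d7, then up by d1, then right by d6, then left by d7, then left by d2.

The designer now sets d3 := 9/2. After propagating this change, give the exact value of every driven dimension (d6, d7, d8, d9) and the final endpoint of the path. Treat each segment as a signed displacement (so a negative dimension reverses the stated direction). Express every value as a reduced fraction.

d6 = 13
d7 = 83/2
d8 = 5/2
d9 = 4
endpoint = (-33/2, -41)

Apply edit: d3 := 9/2
  d6 = d2 + d4/4 = 13
  d7 = d4 + d5*5 - 6 = 83/2
  d8 = d6*5 - d2*5 - d3*5 = 5/2
  d9 = d1*3 - d8*2 = 4
Walk from origin (0, 0):
  seg 1: right by d4 = 20 → (20, 0)
  seg 2: up by d1 = 3 → (20, 3)
  seg 3: down by d5 = 11/2 → (20, -5/2)
  seg 4: down by d7 = 83/2 → (20, -44)
  seg 5: up by d1 = 3 → (20, -41)
  seg 6: right by d6 = 13 → (33, -41)
  seg 7: left by d7 = 83/2 → (-17/2, -41)
  seg 8: left by d2 = 8 → (-33/2, -41)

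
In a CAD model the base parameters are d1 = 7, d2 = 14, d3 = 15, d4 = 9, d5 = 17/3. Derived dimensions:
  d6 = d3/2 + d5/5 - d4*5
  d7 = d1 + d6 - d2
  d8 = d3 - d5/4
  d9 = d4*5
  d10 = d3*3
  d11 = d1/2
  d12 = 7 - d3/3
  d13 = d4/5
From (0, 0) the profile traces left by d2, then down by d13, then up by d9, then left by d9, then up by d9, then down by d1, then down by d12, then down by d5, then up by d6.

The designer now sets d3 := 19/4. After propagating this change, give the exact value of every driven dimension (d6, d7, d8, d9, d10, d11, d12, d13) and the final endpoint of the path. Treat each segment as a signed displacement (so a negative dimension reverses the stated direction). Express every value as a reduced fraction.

Apply edit: d3 := 19/4
  d6 = d3/2 + d5/5 - d4*5 = -4979/120
  d7 = d1 + d6 - d2 = -5819/120
  d8 = d3 - d5/4 = 10/3
  d9 = d4*5 = 45
  d10 = d3*3 = 57/4
  d11 = d1/2 = 7/2
  d12 = 7 - d3/3 = 65/12
  d13 = d4/5 = 9/5
Walk from origin (0, 0):
  seg 1: left by d2 = 14 → (-14, 0)
  seg 2: down by d13 = 9/5 → (-14, -9/5)
  seg 3: up by d9 = 45 → (-14, 216/5)
  seg 4: left by d9 = 45 → (-59, 216/5)
  seg 5: up by d9 = 45 → (-59, 441/5)
  seg 6: down by d1 = 7 → (-59, 406/5)
  seg 7: down by d12 = 65/12 → (-59, 4547/60)
  seg 8: down by d5 = 17/3 → (-59, 4207/60)
  seg 9: up by d6 = -4979/120 → (-59, 229/8)

d6 = -4979/120
d7 = -5819/120
d8 = 10/3
d9 = 45
d10 = 57/4
d11 = 7/2
d12 = 65/12
d13 = 9/5
endpoint = (-59, 229/8)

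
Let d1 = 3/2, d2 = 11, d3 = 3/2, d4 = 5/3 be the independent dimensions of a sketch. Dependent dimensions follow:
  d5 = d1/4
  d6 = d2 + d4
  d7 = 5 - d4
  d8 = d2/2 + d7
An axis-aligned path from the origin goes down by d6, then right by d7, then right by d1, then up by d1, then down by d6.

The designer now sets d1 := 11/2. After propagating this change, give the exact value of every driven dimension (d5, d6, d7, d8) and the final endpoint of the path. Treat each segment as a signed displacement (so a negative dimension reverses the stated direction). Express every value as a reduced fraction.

d5 = 11/8
d6 = 38/3
d7 = 10/3
d8 = 53/6
endpoint = (53/6, -119/6)

Apply edit: d1 := 11/2
  d5 = d1/4 = 11/8
  d6 = d2 + d4 = 38/3
  d7 = 5 - d4 = 10/3
  d8 = d2/2 + d7 = 53/6
Walk from origin (0, 0):
  seg 1: down by d6 = 38/3 → (0, -38/3)
  seg 2: right by d7 = 10/3 → (10/3, -38/3)
  seg 3: right by d1 = 11/2 → (53/6, -38/3)
  seg 4: up by d1 = 11/2 → (53/6, -43/6)
  seg 5: down by d6 = 38/3 → (53/6, -119/6)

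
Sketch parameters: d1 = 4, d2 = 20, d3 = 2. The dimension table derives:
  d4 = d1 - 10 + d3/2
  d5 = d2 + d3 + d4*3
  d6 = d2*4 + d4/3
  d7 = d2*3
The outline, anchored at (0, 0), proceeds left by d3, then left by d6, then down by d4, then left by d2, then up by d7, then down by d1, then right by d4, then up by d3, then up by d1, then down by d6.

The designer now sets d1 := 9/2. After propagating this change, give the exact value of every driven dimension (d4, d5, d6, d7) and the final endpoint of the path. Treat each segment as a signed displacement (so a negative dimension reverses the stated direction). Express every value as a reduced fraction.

Apply edit: d1 := 9/2
  d4 = d1 - 10 + d3/2 = -9/2
  d5 = d2 + d3 + d4*3 = 17/2
  d6 = d2*4 + d4/3 = 157/2
  d7 = d2*3 = 60
Walk from origin (0, 0):
  seg 1: left by d3 = 2 → (-2, 0)
  seg 2: left by d6 = 157/2 → (-161/2, 0)
  seg 3: down by d4 = -9/2 → (-161/2, 9/2)
  seg 4: left by d2 = 20 → (-201/2, 9/2)
  seg 5: up by d7 = 60 → (-201/2, 129/2)
  seg 6: down by d1 = 9/2 → (-201/2, 60)
  seg 7: right by d4 = -9/2 → (-105, 60)
  seg 8: up by d3 = 2 → (-105, 62)
  seg 9: up by d1 = 9/2 → (-105, 133/2)
  seg 10: down by d6 = 157/2 → (-105, -12)

d4 = -9/2
d5 = 17/2
d6 = 157/2
d7 = 60
endpoint = (-105, -12)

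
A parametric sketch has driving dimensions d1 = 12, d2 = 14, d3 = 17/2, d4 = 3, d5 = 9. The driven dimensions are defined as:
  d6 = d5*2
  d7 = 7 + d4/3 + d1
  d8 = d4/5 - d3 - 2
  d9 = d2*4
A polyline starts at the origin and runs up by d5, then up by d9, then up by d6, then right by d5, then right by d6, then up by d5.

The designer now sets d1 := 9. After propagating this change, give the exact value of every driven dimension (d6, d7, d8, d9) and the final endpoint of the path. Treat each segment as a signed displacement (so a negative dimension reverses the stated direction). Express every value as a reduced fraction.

Apply edit: d1 := 9
  d6 = d5*2 = 18
  d7 = 7 + d4/3 + d1 = 17
  d8 = d4/5 - d3 - 2 = -99/10
  d9 = d2*4 = 56
Walk from origin (0, 0):
  seg 1: up by d5 = 9 → (0, 9)
  seg 2: up by d9 = 56 → (0, 65)
  seg 3: up by d6 = 18 → (0, 83)
  seg 4: right by d5 = 9 → (9, 83)
  seg 5: right by d6 = 18 → (27, 83)
  seg 6: up by d5 = 9 → (27, 92)

d6 = 18
d7 = 17
d8 = -99/10
d9 = 56
endpoint = (27, 92)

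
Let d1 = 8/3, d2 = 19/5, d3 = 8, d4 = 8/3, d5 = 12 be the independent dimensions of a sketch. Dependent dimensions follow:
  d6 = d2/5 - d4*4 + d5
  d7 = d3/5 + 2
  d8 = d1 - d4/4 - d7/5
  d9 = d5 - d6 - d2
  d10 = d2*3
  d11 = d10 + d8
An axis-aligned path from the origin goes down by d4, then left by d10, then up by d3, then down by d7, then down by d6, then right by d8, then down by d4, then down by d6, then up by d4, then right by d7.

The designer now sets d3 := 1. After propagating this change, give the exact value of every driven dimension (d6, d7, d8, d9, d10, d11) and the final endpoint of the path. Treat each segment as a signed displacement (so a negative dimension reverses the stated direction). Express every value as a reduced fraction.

d6 = 157/75
d7 = 11/5
d8 = 39/25
d9 = 458/75
d10 = 57/5
d11 = 324/25
endpoint = (-191/25, -604/75)

Apply edit: d3 := 1
  d6 = d2/5 - d4*4 + d5 = 157/75
  d7 = d3/5 + 2 = 11/5
  d8 = d1 - d4/4 - d7/5 = 39/25
  d9 = d5 - d6 - d2 = 458/75
  d10 = d2*3 = 57/5
  d11 = d10 + d8 = 324/25
Walk from origin (0, 0):
  seg 1: down by d4 = 8/3 → (0, -8/3)
  seg 2: left by d10 = 57/5 → (-57/5, -8/3)
  seg 3: up by d3 = 1 → (-57/5, -5/3)
  seg 4: down by d7 = 11/5 → (-57/5, -58/15)
  seg 5: down by d6 = 157/75 → (-57/5, -149/25)
  seg 6: right by d8 = 39/25 → (-246/25, -149/25)
  seg 7: down by d4 = 8/3 → (-246/25, -647/75)
  seg 8: down by d6 = 157/75 → (-246/25, -268/25)
  seg 9: up by d4 = 8/3 → (-246/25, -604/75)
  seg 10: right by d7 = 11/5 → (-191/25, -604/75)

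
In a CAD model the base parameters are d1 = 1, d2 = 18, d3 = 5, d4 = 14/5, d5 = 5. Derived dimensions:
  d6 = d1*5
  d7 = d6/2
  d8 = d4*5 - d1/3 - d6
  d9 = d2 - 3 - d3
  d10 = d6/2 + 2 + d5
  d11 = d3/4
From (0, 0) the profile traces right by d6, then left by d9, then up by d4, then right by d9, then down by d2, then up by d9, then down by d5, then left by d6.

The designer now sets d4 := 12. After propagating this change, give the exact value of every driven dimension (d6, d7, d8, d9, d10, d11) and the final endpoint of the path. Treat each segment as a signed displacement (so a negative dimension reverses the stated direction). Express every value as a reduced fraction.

Apply edit: d4 := 12
  d6 = d1*5 = 5
  d7 = d6/2 = 5/2
  d8 = d4*5 - d1/3 - d6 = 164/3
  d9 = d2 - 3 - d3 = 10
  d10 = d6/2 + 2 + d5 = 19/2
  d11 = d3/4 = 5/4
Walk from origin (0, 0):
  seg 1: right by d6 = 5 → (5, 0)
  seg 2: left by d9 = 10 → (-5, 0)
  seg 3: up by d4 = 12 → (-5, 12)
  seg 4: right by d9 = 10 → (5, 12)
  seg 5: down by d2 = 18 → (5, -6)
  seg 6: up by d9 = 10 → (5, 4)
  seg 7: down by d5 = 5 → (5, -1)
  seg 8: left by d6 = 5 → (0, -1)

d6 = 5
d7 = 5/2
d8 = 164/3
d9 = 10
d10 = 19/2
d11 = 5/4
endpoint = (0, -1)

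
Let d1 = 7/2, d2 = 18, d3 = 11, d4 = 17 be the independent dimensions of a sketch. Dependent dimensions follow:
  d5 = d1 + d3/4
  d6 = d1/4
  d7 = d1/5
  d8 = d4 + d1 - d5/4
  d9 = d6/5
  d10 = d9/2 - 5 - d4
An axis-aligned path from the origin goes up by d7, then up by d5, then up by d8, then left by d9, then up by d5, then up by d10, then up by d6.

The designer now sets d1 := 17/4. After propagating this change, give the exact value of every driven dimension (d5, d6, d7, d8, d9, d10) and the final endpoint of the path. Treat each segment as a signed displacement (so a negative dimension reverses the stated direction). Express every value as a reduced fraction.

d5 = 7
d6 = 17/16
d7 = 17/20
d8 = 39/2
d9 = 17/80
d10 = -3503/160
endpoint = (-17/80, 2163/160)

Apply edit: d1 := 17/4
  d5 = d1 + d3/4 = 7
  d6 = d1/4 = 17/16
  d7 = d1/5 = 17/20
  d8 = d4 + d1 - d5/4 = 39/2
  d9 = d6/5 = 17/80
  d10 = d9/2 - 5 - d4 = -3503/160
Walk from origin (0, 0):
  seg 1: up by d7 = 17/20 → (0, 17/20)
  seg 2: up by d5 = 7 → (0, 157/20)
  seg 3: up by d8 = 39/2 → (0, 547/20)
  seg 4: left by d9 = 17/80 → (-17/80, 547/20)
  seg 5: up by d5 = 7 → (-17/80, 687/20)
  seg 6: up by d10 = -3503/160 → (-17/80, 1993/160)
  seg 7: up by d6 = 17/16 → (-17/80, 2163/160)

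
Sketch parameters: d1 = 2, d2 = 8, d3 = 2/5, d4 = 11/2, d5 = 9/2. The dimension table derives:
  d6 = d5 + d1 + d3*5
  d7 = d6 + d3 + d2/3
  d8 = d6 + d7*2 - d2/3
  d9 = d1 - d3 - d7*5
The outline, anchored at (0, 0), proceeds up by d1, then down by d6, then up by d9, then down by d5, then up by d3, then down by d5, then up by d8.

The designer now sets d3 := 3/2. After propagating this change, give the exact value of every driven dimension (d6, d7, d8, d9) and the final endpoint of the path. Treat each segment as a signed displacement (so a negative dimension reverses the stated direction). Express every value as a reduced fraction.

Apply edit: d3 := 3/2
  d6 = d5 + d1 + d3*5 = 14
  d7 = d6 + d3 + d2/3 = 109/6
  d8 = d6 + d7*2 - d2/3 = 143/3
  d9 = d1 - d3 - d7*5 = -271/3
Walk from origin (0, 0):
  seg 1: up by d1 = 2 → (0, 2)
  seg 2: down by d6 = 14 → (0, -12)
  seg 3: up by d9 = -271/3 → (0, -307/3)
  seg 4: down by d5 = 9/2 → (0, -641/6)
  seg 5: up by d3 = 3/2 → (0, -316/3)
  seg 6: down by d5 = 9/2 → (0, -659/6)
  seg 7: up by d8 = 143/3 → (0, -373/6)

d6 = 14
d7 = 109/6
d8 = 143/3
d9 = -271/3
endpoint = (0, -373/6)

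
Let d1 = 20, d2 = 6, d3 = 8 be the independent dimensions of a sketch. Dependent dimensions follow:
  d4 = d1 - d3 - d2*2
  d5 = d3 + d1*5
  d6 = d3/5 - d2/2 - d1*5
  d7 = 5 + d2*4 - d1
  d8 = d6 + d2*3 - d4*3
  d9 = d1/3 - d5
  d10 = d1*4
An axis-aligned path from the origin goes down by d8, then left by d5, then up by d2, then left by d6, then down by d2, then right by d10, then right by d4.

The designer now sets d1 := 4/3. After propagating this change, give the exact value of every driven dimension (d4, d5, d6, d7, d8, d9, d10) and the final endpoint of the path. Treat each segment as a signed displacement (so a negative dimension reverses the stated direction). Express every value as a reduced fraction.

d4 = -56/3
d5 = 44/3
d6 = -121/15
d7 = 83/3
d8 = 989/15
d9 = -128/9
d10 = 16/3
endpoint = (-299/15, -989/15)

Apply edit: d1 := 4/3
  d4 = d1 - d3 - d2*2 = -56/3
  d5 = d3 + d1*5 = 44/3
  d6 = d3/5 - d2/2 - d1*5 = -121/15
  d7 = 5 + d2*4 - d1 = 83/3
  d8 = d6 + d2*3 - d4*3 = 989/15
  d9 = d1/3 - d5 = -128/9
  d10 = d1*4 = 16/3
Walk from origin (0, 0):
  seg 1: down by d8 = 989/15 → (0, -989/15)
  seg 2: left by d5 = 44/3 → (-44/3, -989/15)
  seg 3: up by d2 = 6 → (-44/3, -899/15)
  seg 4: left by d6 = -121/15 → (-33/5, -899/15)
  seg 5: down by d2 = 6 → (-33/5, -989/15)
  seg 6: right by d10 = 16/3 → (-19/15, -989/15)
  seg 7: right by d4 = -56/3 → (-299/15, -989/15)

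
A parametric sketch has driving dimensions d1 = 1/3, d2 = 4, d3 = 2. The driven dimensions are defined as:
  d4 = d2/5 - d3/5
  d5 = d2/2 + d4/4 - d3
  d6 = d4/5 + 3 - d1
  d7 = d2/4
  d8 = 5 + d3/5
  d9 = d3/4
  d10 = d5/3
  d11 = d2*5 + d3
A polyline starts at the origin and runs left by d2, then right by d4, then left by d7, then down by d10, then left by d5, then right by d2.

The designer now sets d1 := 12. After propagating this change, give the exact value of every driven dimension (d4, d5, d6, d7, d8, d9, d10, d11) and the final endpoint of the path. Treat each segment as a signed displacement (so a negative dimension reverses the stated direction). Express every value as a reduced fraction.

d4 = 2/5
d5 = 1/10
d6 = -223/25
d7 = 1
d8 = 27/5
d9 = 1/2
d10 = 1/30
d11 = 22
endpoint = (-7/10, -1/30)

Apply edit: d1 := 12
  d4 = d2/5 - d3/5 = 2/5
  d5 = d2/2 + d4/4 - d3 = 1/10
  d6 = d4/5 + 3 - d1 = -223/25
  d7 = d2/4 = 1
  d8 = 5 + d3/5 = 27/5
  d9 = d3/4 = 1/2
  d10 = d5/3 = 1/30
  d11 = d2*5 + d3 = 22
Walk from origin (0, 0):
  seg 1: left by d2 = 4 → (-4, 0)
  seg 2: right by d4 = 2/5 → (-18/5, 0)
  seg 3: left by d7 = 1 → (-23/5, 0)
  seg 4: down by d10 = 1/30 → (-23/5, -1/30)
  seg 5: left by d5 = 1/10 → (-47/10, -1/30)
  seg 6: right by d2 = 4 → (-7/10, -1/30)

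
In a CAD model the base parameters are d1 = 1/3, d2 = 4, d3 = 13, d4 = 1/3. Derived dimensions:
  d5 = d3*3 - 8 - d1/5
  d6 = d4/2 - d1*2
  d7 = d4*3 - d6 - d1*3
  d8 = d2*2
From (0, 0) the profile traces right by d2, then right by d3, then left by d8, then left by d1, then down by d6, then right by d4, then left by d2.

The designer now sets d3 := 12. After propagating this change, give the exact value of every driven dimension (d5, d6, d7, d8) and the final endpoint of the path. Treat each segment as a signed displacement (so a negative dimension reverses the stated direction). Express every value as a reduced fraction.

d5 = 419/15
d6 = -1/2
d7 = 1/2
d8 = 8
endpoint = (4, 1/2)

Apply edit: d3 := 12
  d5 = d3*3 - 8 - d1/5 = 419/15
  d6 = d4/2 - d1*2 = -1/2
  d7 = d4*3 - d6 - d1*3 = 1/2
  d8 = d2*2 = 8
Walk from origin (0, 0):
  seg 1: right by d2 = 4 → (4, 0)
  seg 2: right by d3 = 12 → (16, 0)
  seg 3: left by d8 = 8 → (8, 0)
  seg 4: left by d1 = 1/3 → (23/3, 0)
  seg 5: down by d6 = -1/2 → (23/3, 1/2)
  seg 6: right by d4 = 1/3 → (8, 1/2)
  seg 7: left by d2 = 4 → (4, 1/2)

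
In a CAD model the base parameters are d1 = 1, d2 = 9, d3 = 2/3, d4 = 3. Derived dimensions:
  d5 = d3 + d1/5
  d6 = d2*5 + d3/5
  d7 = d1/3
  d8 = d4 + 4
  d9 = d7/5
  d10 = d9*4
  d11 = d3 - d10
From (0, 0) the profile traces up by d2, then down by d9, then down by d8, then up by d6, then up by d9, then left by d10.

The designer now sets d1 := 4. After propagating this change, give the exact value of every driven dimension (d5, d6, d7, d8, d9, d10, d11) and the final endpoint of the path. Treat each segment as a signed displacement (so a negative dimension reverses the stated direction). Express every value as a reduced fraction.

Apply edit: d1 := 4
  d5 = d3 + d1/5 = 22/15
  d6 = d2*5 + d3/5 = 677/15
  d7 = d1/3 = 4/3
  d8 = d4 + 4 = 7
  d9 = d7/5 = 4/15
  d10 = d9*4 = 16/15
  d11 = d3 - d10 = -2/5
Walk from origin (0, 0):
  seg 1: up by d2 = 9 → (0, 9)
  seg 2: down by d9 = 4/15 → (0, 131/15)
  seg 3: down by d8 = 7 → (0, 26/15)
  seg 4: up by d6 = 677/15 → (0, 703/15)
  seg 5: up by d9 = 4/15 → (0, 707/15)
  seg 6: left by d10 = 16/15 → (-16/15, 707/15)

d5 = 22/15
d6 = 677/15
d7 = 4/3
d8 = 7
d9 = 4/15
d10 = 16/15
d11 = -2/5
endpoint = (-16/15, 707/15)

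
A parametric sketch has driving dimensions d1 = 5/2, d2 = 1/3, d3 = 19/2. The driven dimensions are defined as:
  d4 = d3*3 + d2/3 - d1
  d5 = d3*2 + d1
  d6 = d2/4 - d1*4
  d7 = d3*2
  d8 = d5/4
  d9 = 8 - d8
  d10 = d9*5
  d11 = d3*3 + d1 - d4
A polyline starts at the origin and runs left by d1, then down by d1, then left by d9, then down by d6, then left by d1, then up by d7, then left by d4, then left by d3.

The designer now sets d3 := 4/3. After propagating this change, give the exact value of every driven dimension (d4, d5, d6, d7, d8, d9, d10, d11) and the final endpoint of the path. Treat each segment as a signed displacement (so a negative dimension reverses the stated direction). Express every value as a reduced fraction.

d4 = 29/18
d5 = 31/6
d6 = -119/12
d7 = 8/3
d8 = 31/24
d9 = 161/24
d10 = 805/24
d11 = 44/9
endpoint = (-1055/72, 121/12)

Apply edit: d3 := 4/3
  d4 = d3*3 + d2/3 - d1 = 29/18
  d5 = d3*2 + d1 = 31/6
  d6 = d2/4 - d1*4 = -119/12
  d7 = d3*2 = 8/3
  d8 = d5/4 = 31/24
  d9 = 8 - d8 = 161/24
  d10 = d9*5 = 805/24
  d11 = d3*3 + d1 - d4 = 44/9
Walk from origin (0, 0):
  seg 1: left by d1 = 5/2 → (-5/2, 0)
  seg 2: down by d1 = 5/2 → (-5/2, -5/2)
  seg 3: left by d9 = 161/24 → (-221/24, -5/2)
  seg 4: down by d6 = -119/12 → (-221/24, 89/12)
  seg 5: left by d1 = 5/2 → (-281/24, 89/12)
  seg 6: up by d7 = 8/3 → (-281/24, 121/12)
  seg 7: left by d4 = 29/18 → (-959/72, 121/12)
  seg 8: left by d3 = 4/3 → (-1055/72, 121/12)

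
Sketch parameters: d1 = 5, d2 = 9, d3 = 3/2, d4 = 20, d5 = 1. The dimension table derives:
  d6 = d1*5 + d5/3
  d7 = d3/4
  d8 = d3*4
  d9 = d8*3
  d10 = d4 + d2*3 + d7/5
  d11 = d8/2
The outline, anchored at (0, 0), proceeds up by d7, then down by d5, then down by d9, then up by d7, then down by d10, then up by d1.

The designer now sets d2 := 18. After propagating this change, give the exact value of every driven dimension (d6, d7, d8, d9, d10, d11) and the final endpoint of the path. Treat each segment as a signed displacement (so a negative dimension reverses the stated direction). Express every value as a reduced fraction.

d6 = 76/3
d7 = 3/8
d8 = 6
d9 = 18
d10 = 2963/40
d11 = 3
endpoint = (0, -3493/40)

Apply edit: d2 := 18
  d6 = d1*5 + d5/3 = 76/3
  d7 = d3/4 = 3/8
  d8 = d3*4 = 6
  d9 = d8*3 = 18
  d10 = d4 + d2*3 + d7/5 = 2963/40
  d11 = d8/2 = 3
Walk from origin (0, 0):
  seg 1: up by d7 = 3/8 → (0, 3/8)
  seg 2: down by d5 = 1 → (0, -5/8)
  seg 3: down by d9 = 18 → (0, -149/8)
  seg 4: up by d7 = 3/8 → (0, -73/4)
  seg 5: down by d10 = 2963/40 → (0, -3693/40)
  seg 6: up by d1 = 5 → (0, -3493/40)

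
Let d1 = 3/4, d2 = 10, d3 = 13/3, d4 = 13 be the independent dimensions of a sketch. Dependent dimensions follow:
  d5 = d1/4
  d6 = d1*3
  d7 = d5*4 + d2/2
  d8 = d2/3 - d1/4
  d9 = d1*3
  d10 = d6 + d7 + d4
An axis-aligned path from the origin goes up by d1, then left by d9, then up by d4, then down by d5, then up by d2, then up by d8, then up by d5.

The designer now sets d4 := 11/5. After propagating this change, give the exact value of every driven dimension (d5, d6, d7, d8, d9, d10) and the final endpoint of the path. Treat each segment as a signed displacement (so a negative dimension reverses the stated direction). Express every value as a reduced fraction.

Apply edit: d4 := 11/5
  d5 = d1/4 = 3/16
  d6 = d1*3 = 9/4
  d7 = d5*4 + d2/2 = 23/4
  d8 = d2/3 - d1/4 = 151/48
  d9 = d1*3 = 9/4
  d10 = d6 + d7 + d4 = 51/5
Walk from origin (0, 0):
  seg 1: up by d1 = 3/4 → (0, 3/4)
  seg 2: left by d9 = 9/4 → (-9/4, 3/4)
  seg 3: up by d4 = 11/5 → (-9/4, 59/20)
  seg 4: down by d5 = 3/16 → (-9/4, 221/80)
  seg 5: up by d2 = 10 → (-9/4, 1021/80)
  seg 6: up by d8 = 151/48 → (-9/4, 1909/120)
  seg 7: up by d5 = 3/16 → (-9/4, 3863/240)

d5 = 3/16
d6 = 9/4
d7 = 23/4
d8 = 151/48
d9 = 9/4
d10 = 51/5
endpoint = (-9/4, 3863/240)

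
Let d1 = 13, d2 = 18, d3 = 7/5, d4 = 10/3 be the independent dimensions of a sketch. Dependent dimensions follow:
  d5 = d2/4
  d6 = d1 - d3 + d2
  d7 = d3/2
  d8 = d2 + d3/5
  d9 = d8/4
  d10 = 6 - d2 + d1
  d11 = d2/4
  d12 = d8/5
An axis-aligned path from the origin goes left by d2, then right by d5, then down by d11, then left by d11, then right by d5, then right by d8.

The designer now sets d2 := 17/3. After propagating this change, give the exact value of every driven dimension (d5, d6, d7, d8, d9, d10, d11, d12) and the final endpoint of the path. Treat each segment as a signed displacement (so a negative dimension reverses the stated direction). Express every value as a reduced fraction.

Apply edit: d2 := 17/3
  d5 = d2/4 = 17/12
  d6 = d1 - d3 + d2 = 259/15
  d7 = d3/2 = 7/10
  d8 = d2 + d3/5 = 446/75
  d9 = d8/4 = 223/150
  d10 = 6 - d2 + d1 = 40/3
  d11 = d2/4 = 17/12
  d12 = d8/5 = 446/375
Walk from origin (0, 0):
  seg 1: left by d2 = 17/3 → (-17/3, 0)
  seg 2: right by d5 = 17/12 → (-17/4, 0)
  seg 3: down by d11 = 17/12 → (-17/4, -17/12)
  seg 4: left by d11 = 17/12 → (-17/3, -17/12)
  seg 5: right by d5 = 17/12 → (-17/4, -17/12)
  seg 6: right by d8 = 446/75 → (509/300, -17/12)

d5 = 17/12
d6 = 259/15
d7 = 7/10
d8 = 446/75
d9 = 223/150
d10 = 40/3
d11 = 17/12
d12 = 446/375
endpoint = (509/300, -17/12)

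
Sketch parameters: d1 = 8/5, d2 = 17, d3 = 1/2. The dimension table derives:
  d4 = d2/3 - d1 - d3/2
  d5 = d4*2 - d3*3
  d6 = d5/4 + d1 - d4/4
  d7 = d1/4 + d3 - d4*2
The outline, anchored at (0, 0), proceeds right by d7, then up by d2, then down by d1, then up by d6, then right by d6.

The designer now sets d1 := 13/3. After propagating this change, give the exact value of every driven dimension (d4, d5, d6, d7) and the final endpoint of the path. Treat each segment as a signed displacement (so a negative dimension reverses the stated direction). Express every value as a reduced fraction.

Apply edit: d1 := 13/3
  d4 = d2/3 - d1 - d3/2 = 13/12
  d5 = d4*2 - d3*3 = 2/3
  d6 = d5/4 + d1 - d4/4 = 203/48
  d7 = d1/4 + d3 - d4*2 = -7/12
Walk from origin (0, 0):
  seg 1: right by d7 = -7/12 → (-7/12, 0)
  seg 2: up by d2 = 17 → (-7/12, 17)
  seg 3: down by d1 = 13/3 → (-7/12, 38/3)
  seg 4: up by d6 = 203/48 → (-7/12, 811/48)
  seg 5: right by d6 = 203/48 → (175/48, 811/48)

d4 = 13/12
d5 = 2/3
d6 = 203/48
d7 = -7/12
endpoint = (175/48, 811/48)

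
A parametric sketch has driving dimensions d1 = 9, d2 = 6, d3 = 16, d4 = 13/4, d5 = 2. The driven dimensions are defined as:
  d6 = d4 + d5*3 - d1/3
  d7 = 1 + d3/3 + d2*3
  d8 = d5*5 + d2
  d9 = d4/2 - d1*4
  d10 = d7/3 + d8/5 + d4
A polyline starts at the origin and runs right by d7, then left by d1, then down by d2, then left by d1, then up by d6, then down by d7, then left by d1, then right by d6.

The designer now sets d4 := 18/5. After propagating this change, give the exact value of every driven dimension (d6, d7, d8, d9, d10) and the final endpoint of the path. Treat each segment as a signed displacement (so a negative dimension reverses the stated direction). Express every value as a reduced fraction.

d6 = 33/5
d7 = 73/3
d8 = 16
d9 = -171/5
d10 = 671/45
endpoint = (59/15, -356/15)

Apply edit: d4 := 18/5
  d6 = d4 + d5*3 - d1/3 = 33/5
  d7 = 1 + d3/3 + d2*3 = 73/3
  d8 = d5*5 + d2 = 16
  d9 = d4/2 - d1*4 = -171/5
  d10 = d7/3 + d8/5 + d4 = 671/45
Walk from origin (0, 0):
  seg 1: right by d7 = 73/3 → (73/3, 0)
  seg 2: left by d1 = 9 → (46/3, 0)
  seg 3: down by d2 = 6 → (46/3, -6)
  seg 4: left by d1 = 9 → (19/3, -6)
  seg 5: up by d6 = 33/5 → (19/3, 3/5)
  seg 6: down by d7 = 73/3 → (19/3, -356/15)
  seg 7: left by d1 = 9 → (-8/3, -356/15)
  seg 8: right by d6 = 33/5 → (59/15, -356/15)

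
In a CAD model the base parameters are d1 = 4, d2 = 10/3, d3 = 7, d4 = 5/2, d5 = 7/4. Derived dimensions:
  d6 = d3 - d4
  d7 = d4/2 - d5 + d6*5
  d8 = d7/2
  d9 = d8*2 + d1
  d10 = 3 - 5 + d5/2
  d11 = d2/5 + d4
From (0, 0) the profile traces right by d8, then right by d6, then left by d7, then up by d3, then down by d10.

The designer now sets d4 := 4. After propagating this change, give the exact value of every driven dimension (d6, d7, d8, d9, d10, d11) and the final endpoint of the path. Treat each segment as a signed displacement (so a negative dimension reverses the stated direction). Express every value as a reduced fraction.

Apply edit: d4 := 4
  d6 = d3 - d4 = 3
  d7 = d4/2 - d5 + d6*5 = 61/4
  d8 = d7/2 = 61/8
  d9 = d8*2 + d1 = 77/4
  d10 = 3 - 5 + d5/2 = -9/8
  d11 = d2/5 + d4 = 14/3
Walk from origin (0, 0):
  seg 1: right by d8 = 61/8 → (61/8, 0)
  seg 2: right by d6 = 3 → (85/8, 0)
  seg 3: left by d7 = 61/4 → (-37/8, 0)
  seg 4: up by d3 = 7 → (-37/8, 7)
  seg 5: down by d10 = -9/8 → (-37/8, 65/8)

d6 = 3
d7 = 61/4
d8 = 61/8
d9 = 77/4
d10 = -9/8
d11 = 14/3
endpoint = (-37/8, 65/8)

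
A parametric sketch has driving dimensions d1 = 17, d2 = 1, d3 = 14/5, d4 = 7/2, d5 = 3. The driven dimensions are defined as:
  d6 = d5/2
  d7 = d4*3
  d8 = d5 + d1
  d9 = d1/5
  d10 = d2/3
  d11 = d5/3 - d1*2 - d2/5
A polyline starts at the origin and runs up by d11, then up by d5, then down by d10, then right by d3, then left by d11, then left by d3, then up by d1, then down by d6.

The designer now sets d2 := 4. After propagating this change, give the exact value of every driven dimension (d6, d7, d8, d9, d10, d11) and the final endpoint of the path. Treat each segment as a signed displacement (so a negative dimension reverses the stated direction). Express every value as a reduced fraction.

d6 = 3/2
d7 = 21/2
d8 = 20
d9 = 17/5
d10 = 4/3
d11 = -169/5
endpoint = (169/5, -499/30)

Apply edit: d2 := 4
  d6 = d5/2 = 3/2
  d7 = d4*3 = 21/2
  d8 = d5 + d1 = 20
  d9 = d1/5 = 17/5
  d10 = d2/3 = 4/3
  d11 = d5/3 - d1*2 - d2/5 = -169/5
Walk from origin (0, 0):
  seg 1: up by d11 = -169/5 → (0, -169/5)
  seg 2: up by d5 = 3 → (0, -154/5)
  seg 3: down by d10 = 4/3 → (0, -482/15)
  seg 4: right by d3 = 14/5 → (14/5, -482/15)
  seg 5: left by d11 = -169/5 → (183/5, -482/15)
  seg 6: left by d3 = 14/5 → (169/5, -482/15)
  seg 7: up by d1 = 17 → (169/5, -227/15)
  seg 8: down by d6 = 3/2 → (169/5, -499/30)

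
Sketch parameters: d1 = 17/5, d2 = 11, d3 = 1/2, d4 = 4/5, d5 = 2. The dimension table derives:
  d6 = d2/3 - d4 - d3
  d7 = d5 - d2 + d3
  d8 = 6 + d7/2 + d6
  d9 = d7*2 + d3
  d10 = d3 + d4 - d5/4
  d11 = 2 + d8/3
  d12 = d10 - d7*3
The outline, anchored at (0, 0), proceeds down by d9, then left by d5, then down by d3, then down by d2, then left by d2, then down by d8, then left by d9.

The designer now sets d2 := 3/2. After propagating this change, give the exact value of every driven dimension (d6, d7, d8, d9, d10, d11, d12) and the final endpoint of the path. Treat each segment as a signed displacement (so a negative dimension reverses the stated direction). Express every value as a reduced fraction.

d6 = -4/5
d7 = 1
d8 = 57/10
d9 = 5/2
d10 = 4/5
d11 = 39/10
d12 = -11/5
endpoint = (-6, -51/5)

Apply edit: d2 := 3/2
  d6 = d2/3 - d4 - d3 = -4/5
  d7 = d5 - d2 + d3 = 1
  d8 = 6 + d7/2 + d6 = 57/10
  d9 = d7*2 + d3 = 5/2
  d10 = d3 + d4 - d5/4 = 4/5
  d11 = 2 + d8/3 = 39/10
  d12 = d10 - d7*3 = -11/5
Walk from origin (0, 0):
  seg 1: down by d9 = 5/2 → (0, -5/2)
  seg 2: left by d5 = 2 → (-2, -5/2)
  seg 3: down by d3 = 1/2 → (-2, -3)
  seg 4: down by d2 = 3/2 → (-2, -9/2)
  seg 5: left by d2 = 3/2 → (-7/2, -9/2)
  seg 6: down by d8 = 57/10 → (-7/2, -51/5)
  seg 7: left by d9 = 5/2 → (-6, -51/5)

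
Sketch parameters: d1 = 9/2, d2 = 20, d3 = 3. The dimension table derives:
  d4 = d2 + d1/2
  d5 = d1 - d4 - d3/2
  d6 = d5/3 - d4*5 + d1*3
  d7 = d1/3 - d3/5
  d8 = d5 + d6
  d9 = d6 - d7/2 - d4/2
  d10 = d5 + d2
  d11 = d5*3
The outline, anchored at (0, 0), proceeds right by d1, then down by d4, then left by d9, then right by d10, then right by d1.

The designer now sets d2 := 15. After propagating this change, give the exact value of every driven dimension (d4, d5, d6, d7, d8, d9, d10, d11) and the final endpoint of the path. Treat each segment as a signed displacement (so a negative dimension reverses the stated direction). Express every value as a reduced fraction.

d4 = 69/4
d5 = -57/4
d6 = -155/2
d7 = 9/10
d8 = -367/4
d9 = -3463/40
d10 = 3/4
d11 = -171/4
endpoint = (3853/40, -69/4)

Apply edit: d2 := 15
  d4 = d2 + d1/2 = 69/4
  d5 = d1 - d4 - d3/2 = -57/4
  d6 = d5/3 - d4*5 + d1*3 = -155/2
  d7 = d1/3 - d3/5 = 9/10
  d8 = d5 + d6 = -367/4
  d9 = d6 - d7/2 - d4/2 = -3463/40
  d10 = d5 + d2 = 3/4
  d11 = d5*3 = -171/4
Walk from origin (0, 0):
  seg 1: right by d1 = 9/2 → (9/2, 0)
  seg 2: down by d4 = 69/4 → (9/2, -69/4)
  seg 3: left by d9 = -3463/40 → (3643/40, -69/4)
  seg 4: right by d10 = 3/4 → (3673/40, -69/4)
  seg 5: right by d1 = 9/2 → (3853/40, -69/4)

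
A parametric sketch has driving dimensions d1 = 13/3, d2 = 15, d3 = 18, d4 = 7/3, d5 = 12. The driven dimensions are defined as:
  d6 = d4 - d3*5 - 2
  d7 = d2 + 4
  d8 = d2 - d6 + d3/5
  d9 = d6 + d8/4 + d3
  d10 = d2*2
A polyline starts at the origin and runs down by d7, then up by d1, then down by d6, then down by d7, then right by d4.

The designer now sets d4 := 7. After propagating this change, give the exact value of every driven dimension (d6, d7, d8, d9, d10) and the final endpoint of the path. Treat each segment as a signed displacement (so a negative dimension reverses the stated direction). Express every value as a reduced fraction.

d6 = -85
d7 = 19
d8 = 518/5
d9 = -411/10
d10 = 30
endpoint = (7, 154/3)

Apply edit: d4 := 7
  d6 = d4 - d3*5 - 2 = -85
  d7 = d2 + 4 = 19
  d8 = d2 - d6 + d3/5 = 518/5
  d9 = d6 + d8/4 + d3 = -411/10
  d10 = d2*2 = 30
Walk from origin (0, 0):
  seg 1: down by d7 = 19 → (0, -19)
  seg 2: up by d1 = 13/3 → (0, -44/3)
  seg 3: down by d6 = -85 → (0, 211/3)
  seg 4: down by d7 = 19 → (0, 154/3)
  seg 5: right by d4 = 7 → (7, 154/3)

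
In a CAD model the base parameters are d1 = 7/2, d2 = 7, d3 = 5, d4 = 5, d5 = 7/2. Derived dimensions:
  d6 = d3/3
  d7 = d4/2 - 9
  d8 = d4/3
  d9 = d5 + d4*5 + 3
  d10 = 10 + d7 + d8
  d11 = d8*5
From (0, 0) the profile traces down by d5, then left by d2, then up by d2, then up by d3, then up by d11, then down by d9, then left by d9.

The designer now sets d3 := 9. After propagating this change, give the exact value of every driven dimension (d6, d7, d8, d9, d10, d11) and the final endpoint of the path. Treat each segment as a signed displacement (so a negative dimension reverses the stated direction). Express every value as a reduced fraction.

Apply edit: d3 := 9
  d6 = d3/3 = 3
  d7 = d4/2 - 9 = -13/2
  d8 = d4/3 = 5/3
  d9 = d5 + d4*5 + 3 = 63/2
  d10 = 10 + d7 + d8 = 31/6
  d11 = d8*5 = 25/3
Walk from origin (0, 0):
  seg 1: down by d5 = 7/2 → (0, -7/2)
  seg 2: left by d2 = 7 → (-7, -7/2)
  seg 3: up by d2 = 7 → (-7, 7/2)
  seg 4: up by d3 = 9 → (-7, 25/2)
  seg 5: up by d11 = 25/3 → (-7, 125/6)
  seg 6: down by d9 = 63/2 → (-7, -32/3)
  seg 7: left by d9 = 63/2 → (-77/2, -32/3)

d6 = 3
d7 = -13/2
d8 = 5/3
d9 = 63/2
d10 = 31/6
d11 = 25/3
endpoint = (-77/2, -32/3)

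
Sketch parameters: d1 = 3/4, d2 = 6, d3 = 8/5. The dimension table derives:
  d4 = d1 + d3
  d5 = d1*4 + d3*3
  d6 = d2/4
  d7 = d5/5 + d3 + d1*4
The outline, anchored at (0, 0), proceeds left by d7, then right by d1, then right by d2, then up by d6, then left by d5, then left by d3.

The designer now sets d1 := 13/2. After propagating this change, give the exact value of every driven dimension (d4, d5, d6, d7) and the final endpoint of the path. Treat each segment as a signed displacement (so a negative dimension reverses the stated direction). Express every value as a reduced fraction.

Apply edit: d1 := 13/2
  d4 = d1 + d3 = 81/10
  d5 = d1*4 + d3*3 = 154/5
  d6 = d2/4 = 3/2
  d7 = d5/5 + d3 + d1*4 = 844/25
Walk from origin (0, 0):
  seg 1: left by d7 = 844/25 → (-844/25, 0)
  seg 2: right by d1 = 13/2 → (-1363/50, 0)
  seg 3: right by d2 = 6 → (-1063/50, 0)
  seg 4: up by d6 = 3/2 → (-1063/50, 3/2)
  seg 5: left by d5 = 154/5 → (-2603/50, 3/2)
  seg 6: left by d3 = 8/5 → (-2683/50, 3/2)

d4 = 81/10
d5 = 154/5
d6 = 3/2
d7 = 844/25
endpoint = (-2683/50, 3/2)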